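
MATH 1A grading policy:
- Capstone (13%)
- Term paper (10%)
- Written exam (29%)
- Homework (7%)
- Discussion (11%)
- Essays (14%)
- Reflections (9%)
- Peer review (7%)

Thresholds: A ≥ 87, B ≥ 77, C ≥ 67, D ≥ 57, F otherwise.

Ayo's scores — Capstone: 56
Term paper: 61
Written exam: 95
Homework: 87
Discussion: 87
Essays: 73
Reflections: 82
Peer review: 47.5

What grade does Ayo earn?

B

Weighted total:
  Capstone 56 × 0.13 = 7.28
  Term paper 61 × 0.1 = 6.1
  Written exam 95 × 0.29 = 27.55
  Homework 87 × 0.07 = 6.09
  Discussion 87 × 0.11 = 9.57
  Essays 73 × 0.14 = 10.22
  Reflections 82 × 0.09 = 7.38
  Peer review 47.5 × 0.07 = 3.325
Sum = 77.515
77.515 is ≥ 77 and < 87 → B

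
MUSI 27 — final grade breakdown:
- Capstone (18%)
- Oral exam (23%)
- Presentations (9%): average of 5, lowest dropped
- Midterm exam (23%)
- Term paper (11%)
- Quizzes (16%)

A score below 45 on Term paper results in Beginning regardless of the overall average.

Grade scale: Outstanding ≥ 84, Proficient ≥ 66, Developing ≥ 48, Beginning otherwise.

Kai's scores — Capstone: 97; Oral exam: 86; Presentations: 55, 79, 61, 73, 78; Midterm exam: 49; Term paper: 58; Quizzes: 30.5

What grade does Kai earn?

Presentations: drop 55 → average of remaining 4 = 291/4 = 72.75
Term paper score 58 ≥ 45: minimum met.
Weighted total:
  Capstone 97 × 0.18 = 17.46
  Oral exam 86 × 0.23 = 19.78
  Presentations 72.75 × 0.09 = 6.5475
  Midterm exam 49 × 0.23 = 11.27
  Term paper 58 × 0.11 = 6.38
  Quizzes 30.5 × 0.16 = 4.88
Sum = 66.3175
66.3175 is ≥ 66 and < 84 → Proficient

Proficient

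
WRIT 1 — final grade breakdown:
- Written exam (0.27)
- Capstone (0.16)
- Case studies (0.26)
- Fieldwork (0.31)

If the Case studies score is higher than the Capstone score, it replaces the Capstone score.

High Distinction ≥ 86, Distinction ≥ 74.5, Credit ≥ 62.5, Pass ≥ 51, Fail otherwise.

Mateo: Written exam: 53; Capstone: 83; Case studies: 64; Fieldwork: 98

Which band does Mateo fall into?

Distinction

Case studies (64) ≤ Capstone (83), so Capstone stays at 83.
Weighted total:
  Written exam 53 × 0.27 = 14.31
  Capstone 83 × 0.16 = 13.28
  Case studies 64 × 0.26 = 16.64
  Fieldwork 98 × 0.31 = 30.38
Sum = 74.61
74.61 is ≥ 74.5 and < 86 → Distinction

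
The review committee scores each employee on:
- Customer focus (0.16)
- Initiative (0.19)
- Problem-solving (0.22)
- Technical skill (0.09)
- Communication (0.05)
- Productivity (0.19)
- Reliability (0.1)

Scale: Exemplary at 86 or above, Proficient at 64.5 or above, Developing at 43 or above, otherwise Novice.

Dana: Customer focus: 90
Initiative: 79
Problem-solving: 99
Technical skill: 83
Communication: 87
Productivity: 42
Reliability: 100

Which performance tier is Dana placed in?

Weighted total:
  Customer focus 90 × 0.16 = 14.4
  Initiative 79 × 0.19 = 15.01
  Problem-solving 99 × 0.22 = 21.78
  Technical skill 83 × 0.09 = 7.47
  Communication 87 × 0.05 = 4.35
  Productivity 42 × 0.19 = 7.98
  Reliability 100 × 0.1 = 10
Sum = 80.99
80.99 is ≥ 64.5 and < 86 → Proficient

Proficient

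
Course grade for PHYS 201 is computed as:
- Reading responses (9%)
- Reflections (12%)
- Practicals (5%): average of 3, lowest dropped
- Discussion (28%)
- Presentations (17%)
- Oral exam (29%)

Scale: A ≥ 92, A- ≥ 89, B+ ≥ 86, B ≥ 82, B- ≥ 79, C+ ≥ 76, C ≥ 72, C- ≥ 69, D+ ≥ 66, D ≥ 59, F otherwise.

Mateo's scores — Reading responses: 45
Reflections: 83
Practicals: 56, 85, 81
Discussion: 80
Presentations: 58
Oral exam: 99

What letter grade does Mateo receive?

B-

Practicals: drop 56 → average of remaining 2 = 166/2 = 83
Weighted total:
  Reading responses 45 × 0.09 = 4.05
  Reflections 83 × 0.12 = 9.96
  Practicals 83 × 0.05 = 4.15
  Discussion 80 × 0.28 = 22.4
  Presentations 58 × 0.17 = 9.86
  Oral exam 99 × 0.29 = 28.71
Sum = 79.13
79.13 is ≥ 79 and < 82 → B-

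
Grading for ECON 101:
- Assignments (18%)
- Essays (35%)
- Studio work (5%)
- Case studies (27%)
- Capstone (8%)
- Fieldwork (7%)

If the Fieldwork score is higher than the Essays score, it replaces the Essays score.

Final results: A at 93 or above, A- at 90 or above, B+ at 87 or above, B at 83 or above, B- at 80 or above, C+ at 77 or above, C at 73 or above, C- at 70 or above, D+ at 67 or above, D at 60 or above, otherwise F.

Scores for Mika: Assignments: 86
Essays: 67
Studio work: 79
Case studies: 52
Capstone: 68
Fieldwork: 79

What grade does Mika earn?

Fieldwork (79) > Essays (67), so Essays counts as 79.
Weighted total:
  Assignments 86 × 0.18 = 15.48
  Essays 79 × 0.35 = 27.65
  Studio work 79 × 0.05 = 3.95
  Case studies 52 × 0.27 = 14.04
  Capstone 68 × 0.08 = 5.44
  Fieldwork 79 × 0.07 = 5.53
Sum = 72.09
72.09 is ≥ 70 and < 73 → C-

C-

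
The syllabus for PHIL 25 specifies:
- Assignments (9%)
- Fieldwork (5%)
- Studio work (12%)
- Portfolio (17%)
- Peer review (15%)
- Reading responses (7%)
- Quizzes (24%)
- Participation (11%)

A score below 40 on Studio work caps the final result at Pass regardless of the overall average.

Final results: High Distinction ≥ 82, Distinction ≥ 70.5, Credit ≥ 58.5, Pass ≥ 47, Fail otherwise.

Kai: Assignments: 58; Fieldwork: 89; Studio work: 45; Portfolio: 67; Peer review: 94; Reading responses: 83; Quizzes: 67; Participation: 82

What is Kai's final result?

Studio work score 45 ≥ 40: minimum met.
Weighted total:
  Assignments 58 × 0.09 = 5.22
  Fieldwork 89 × 0.05 = 4.45
  Studio work 45 × 0.12 = 5.4
  Portfolio 67 × 0.17 = 11.39
  Peer review 94 × 0.15 = 14.1
  Reading responses 83 × 0.07 = 5.81
  Quizzes 67 × 0.24 = 16.08
  Participation 82 × 0.11 = 9.02
Sum = 71.47
71.47 is ≥ 70.5 and < 82 → Distinction

Distinction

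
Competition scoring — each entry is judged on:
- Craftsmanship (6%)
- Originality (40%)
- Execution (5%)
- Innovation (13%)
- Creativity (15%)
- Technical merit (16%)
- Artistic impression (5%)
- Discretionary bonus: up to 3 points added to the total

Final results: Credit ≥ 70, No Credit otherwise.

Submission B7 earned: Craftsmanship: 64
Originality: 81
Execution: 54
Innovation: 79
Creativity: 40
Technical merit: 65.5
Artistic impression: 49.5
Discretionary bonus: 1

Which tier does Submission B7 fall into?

No Credit

Weighted total:
  Craftsmanship 64 × 0.06 = 3.84
  Originality 81 × 0.4 = 32.4
  Execution 54 × 0.05 = 2.7
  Innovation 79 × 0.13 = 10.27
  Creativity 40 × 0.15 = 6
  Technical merit 65.5 × 0.16 = 10.48
  Artistic impression 49.5 × 0.05 = 2.475
Sum = 68.165
Discretionary bonus: 68.165 + 1 = 69.165
69.165 < 70 → No Credit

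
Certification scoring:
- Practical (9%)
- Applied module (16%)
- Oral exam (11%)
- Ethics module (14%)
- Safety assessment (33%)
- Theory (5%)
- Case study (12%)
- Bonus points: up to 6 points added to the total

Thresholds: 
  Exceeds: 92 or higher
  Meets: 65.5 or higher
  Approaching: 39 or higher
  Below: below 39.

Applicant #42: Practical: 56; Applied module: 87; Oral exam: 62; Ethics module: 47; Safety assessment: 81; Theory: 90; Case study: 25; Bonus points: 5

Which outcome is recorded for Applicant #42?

Weighted total:
  Practical 56 × 0.09 = 5.04
  Applied module 87 × 0.16 = 13.92
  Oral exam 62 × 0.11 = 6.82
  Ethics module 47 × 0.14 = 6.58
  Safety assessment 81 × 0.33 = 26.73
  Theory 90 × 0.05 = 4.5
  Case study 25 × 0.12 = 3
Sum = 66.59
Bonus points: 66.59 + 5 = 71.59
71.59 is ≥ 65.5 and < 92 → Meets

Meets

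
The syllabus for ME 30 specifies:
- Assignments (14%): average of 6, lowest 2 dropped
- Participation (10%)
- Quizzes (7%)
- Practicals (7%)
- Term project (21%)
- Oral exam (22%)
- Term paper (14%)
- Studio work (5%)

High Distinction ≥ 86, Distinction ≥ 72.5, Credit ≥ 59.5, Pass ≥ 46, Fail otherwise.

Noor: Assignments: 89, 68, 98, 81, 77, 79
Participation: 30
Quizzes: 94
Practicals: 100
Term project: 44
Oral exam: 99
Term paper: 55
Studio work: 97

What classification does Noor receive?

Credit

Assignments: drop 68, 77 → average of remaining 4 = 347/4 = 86.75
Weighted total:
  Assignments 86.75 × 0.14 = 12.145
  Participation 30 × 0.1 = 3
  Quizzes 94 × 0.07 = 6.58
  Practicals 100 × 0.07 = 7
  Term project 44 × 0.21 = 9.24
  Oral exam 99 × 0.22 = 21.78
  Term paper 55 × 0.14 = 7.7
  Studio work 97 × 0.05 = 4.85
Sum = 72.295
72.295 is ≥ 59.5 and < 72.5 → Credit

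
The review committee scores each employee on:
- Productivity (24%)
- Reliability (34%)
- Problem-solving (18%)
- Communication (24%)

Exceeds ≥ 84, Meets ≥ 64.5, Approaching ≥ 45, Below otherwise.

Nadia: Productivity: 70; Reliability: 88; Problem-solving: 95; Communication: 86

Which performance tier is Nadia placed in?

Weighted total:
  Productivity 70 × 0.24 = 16.8
  Reliability 88 × 0.34 = 29.92
  Problem-solving 95 × 0.18 = 17.1
  Communication 86 × 0.24 = 20.64
Sum = 84.46
84.46 ≥ 84 → Exceeds

Exceeds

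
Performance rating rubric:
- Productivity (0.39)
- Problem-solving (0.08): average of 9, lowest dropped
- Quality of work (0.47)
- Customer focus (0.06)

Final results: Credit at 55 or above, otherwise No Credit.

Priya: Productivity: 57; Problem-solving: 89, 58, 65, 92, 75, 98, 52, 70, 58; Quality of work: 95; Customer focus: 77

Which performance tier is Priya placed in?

Problem-solving: drop 52 → average of remaining 8 = 605/8 = 75.625
Weighted total:
  Productivity 57 × 0.39 = 22.23
  Problem-solving 75.625 × 0.08 = 6.05
  Quality of work 95 × 0.47 = 44.65
  Customer focus 77 × 0.06 = 4.62
Sum = 77.55
77.55 ≥ 55 → Credit

Credit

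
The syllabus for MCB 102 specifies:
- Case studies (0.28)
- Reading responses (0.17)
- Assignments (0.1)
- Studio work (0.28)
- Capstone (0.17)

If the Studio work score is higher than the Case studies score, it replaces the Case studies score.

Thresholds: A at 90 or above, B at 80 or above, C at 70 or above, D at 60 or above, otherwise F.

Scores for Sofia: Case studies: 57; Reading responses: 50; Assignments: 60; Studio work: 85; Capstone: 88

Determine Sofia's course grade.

C

Studio work (85) > Case studies (57), so Case studies counts as 85.
Weighted total:
  Case studies 85 × 0.28 = 23.8
  Reading responses 50 × 0.17 = 8.5
  Assignments 60 × 0.1 = 6
  Studio work 85 × 0.28 = 23.8
  Capstone 88 × 0.17 = 14.96
Sum = 77.06
77.06 is ≥ 70 and < 80 → C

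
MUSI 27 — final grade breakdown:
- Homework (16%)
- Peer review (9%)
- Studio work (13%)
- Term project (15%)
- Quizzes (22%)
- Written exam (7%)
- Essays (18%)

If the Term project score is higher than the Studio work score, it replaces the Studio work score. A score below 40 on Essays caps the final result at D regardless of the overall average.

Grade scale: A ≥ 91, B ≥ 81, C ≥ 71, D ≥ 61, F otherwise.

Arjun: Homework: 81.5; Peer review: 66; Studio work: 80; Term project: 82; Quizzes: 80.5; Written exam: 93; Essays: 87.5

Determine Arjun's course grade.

B

Term project (82) > Studio work (80), so Studio work counts as 82.
Essays score 87.5 ≥ 40: minimum met.
Weighted total:
  Homework 81.5 × 0.16 = 13.04
  Peer review 66 × 0.09 = 5.94
  Studio work 82 × 0.13 = 10.66
  Term project 82 × 0.15 = 12.3
  Quizzes 80.5 × 0.22 = 17.71
  Written exam 93 × 0.07 = 6.51
  Essays 87.5 × 0.18 = 15.75
Sum = 81.91
81.91 is ≥ 81 and < 91 → B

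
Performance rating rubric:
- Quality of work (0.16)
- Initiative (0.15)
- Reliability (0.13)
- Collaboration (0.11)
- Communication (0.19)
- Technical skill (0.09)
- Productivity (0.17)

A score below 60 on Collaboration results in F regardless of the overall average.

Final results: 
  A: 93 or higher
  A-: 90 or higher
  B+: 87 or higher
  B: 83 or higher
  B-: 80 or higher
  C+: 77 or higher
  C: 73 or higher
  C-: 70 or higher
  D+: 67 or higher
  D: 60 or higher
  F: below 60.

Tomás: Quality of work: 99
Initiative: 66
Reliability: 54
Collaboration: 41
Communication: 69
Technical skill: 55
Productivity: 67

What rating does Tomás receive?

Collaboration score 41 < 60: minimum not met.
Weighted total:
  Quality of work 99 × 0.16 = 15.84
  Initiative 66 × 0.15 = 9.9
  Reliability 54 × 0.13 = 7.02
  Collaboration 41 × 0.11 = 4.51
  Communication 69 × 0.19 = 13.11
  Technical skill 55 × 0.09 = 4.95
  Productivity 67 × 0.17 = 11.39
Sum = 66.72
Because the Collaboration minimum was not met, the result is F.

F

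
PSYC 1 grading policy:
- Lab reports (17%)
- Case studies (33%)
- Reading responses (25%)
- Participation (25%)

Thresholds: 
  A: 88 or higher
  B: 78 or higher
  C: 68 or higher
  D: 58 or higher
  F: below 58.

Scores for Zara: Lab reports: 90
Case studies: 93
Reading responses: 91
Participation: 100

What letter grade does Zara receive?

Weighted total:
  Lab reports 90 × 0.17 = 15.3
  Case studies 93 × 0.33 = 30.69
  Reading responses 91 × 0.25 = 22.75
  Participation 100 × 0.25 = 25
Sum = 93.74
93.74 ≥ 88 → A

A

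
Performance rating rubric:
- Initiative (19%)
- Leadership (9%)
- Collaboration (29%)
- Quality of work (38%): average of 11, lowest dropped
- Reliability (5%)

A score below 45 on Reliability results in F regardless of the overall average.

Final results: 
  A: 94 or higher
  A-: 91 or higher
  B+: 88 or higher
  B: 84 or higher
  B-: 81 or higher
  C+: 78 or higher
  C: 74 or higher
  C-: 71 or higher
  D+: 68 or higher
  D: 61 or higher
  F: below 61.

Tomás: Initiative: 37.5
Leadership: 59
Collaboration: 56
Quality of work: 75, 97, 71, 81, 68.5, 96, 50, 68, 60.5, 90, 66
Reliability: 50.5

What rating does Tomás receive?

Quality of work: drop 50 → average of remaining 10 = 773/10 = 77.3
Reliability score 50.5 ≥ 45: minimum met.
Weighted total:
  Initiative 37.5 × 0.19 = 7.125
  Leadership 59 × 0.09 = 5.31
  Collaboration 56 × 0.29 = 16.24
  Quality of work 77.3 × 0.38 = 29.374
  Reliability 50.5 × 0.05 = 2.525
Sum = 60.574
60.574 < 61 → F

F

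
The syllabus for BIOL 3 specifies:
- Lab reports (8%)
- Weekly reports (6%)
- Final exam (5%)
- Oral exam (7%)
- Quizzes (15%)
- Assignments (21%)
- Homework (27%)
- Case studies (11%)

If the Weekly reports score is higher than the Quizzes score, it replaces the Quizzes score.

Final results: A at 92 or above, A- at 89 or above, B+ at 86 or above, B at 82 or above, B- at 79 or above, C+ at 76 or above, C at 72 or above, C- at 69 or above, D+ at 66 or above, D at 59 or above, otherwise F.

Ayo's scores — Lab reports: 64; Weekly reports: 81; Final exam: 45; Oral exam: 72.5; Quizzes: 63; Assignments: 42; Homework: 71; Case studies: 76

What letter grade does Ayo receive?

D

Weekly reports (81) > Quizzes (63), so Quizzes counts as 81.
Weighted total:
  Lab reports 64 × 0.08 = 5.12
  Weekly reports 81 × 0.06 = 4.86
  Final exam 45 × 0.05 = 2.25
  Oral exam 72.5 × 0.07 = 5.075
  Quizzes 81 × 0.15 = 12.15
  Assignments 42 × 0.21 = 8.82
  Homework 71 × 0.27 = 19.17
  Case studies 76 × 0.11 = 8.36
Sum = 65.805
65.805 is ≥ 59 and < 66 → D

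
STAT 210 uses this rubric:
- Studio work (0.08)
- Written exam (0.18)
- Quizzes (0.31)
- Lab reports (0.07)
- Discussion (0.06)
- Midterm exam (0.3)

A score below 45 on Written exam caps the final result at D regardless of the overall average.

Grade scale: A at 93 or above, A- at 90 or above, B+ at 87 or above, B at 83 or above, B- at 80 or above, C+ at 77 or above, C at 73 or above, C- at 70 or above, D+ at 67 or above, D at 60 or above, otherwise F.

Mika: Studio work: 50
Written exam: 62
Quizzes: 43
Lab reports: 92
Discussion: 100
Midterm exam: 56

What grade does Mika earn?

Written exam score 62 ≥ 45: minimum met.
Weighted total:
  Studio work 50 × 0.08 = 4
  Written exam 62 × 0.18 = 11.16
  Quizzes 43 × 0.31 = 13.33
  Lab reports 92 × 0.07 = 6.44
  Discussion 100 × 0.06 = 6
  Midterm exam 56 × 0.3 = 16.8
Sum = 57.73
57.73 < 60 → F

F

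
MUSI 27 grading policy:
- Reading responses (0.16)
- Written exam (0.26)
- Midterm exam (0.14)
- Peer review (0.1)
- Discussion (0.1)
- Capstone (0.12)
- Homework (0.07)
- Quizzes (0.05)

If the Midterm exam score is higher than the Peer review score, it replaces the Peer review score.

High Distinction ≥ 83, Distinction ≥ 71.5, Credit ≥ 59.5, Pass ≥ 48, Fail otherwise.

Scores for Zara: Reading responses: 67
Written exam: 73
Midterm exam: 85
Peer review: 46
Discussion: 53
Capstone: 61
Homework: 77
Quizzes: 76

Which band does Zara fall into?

Distinction

Midterm exam (85) > Peer review (46), so Peer review counts as 85.
Weighted total:
  Reading responses 67 × 0.16 = 10.72
  Written exam 73 × 0.26 = 18.98
  Midterm exam 85 × 0.14 = 11.9
  Peer review 85 × 0.1 = 8.5
  Discussion 53 × 0.1 = 5.3
  Capstone 61 × 0.12 = 7.32
  Homework 77 × 0.07 = 5.39
  Quizzes 76 × 0.05 = 3.8
Sum = 71.91
71.91 is ≥ 71.5 and < 83 → Distinction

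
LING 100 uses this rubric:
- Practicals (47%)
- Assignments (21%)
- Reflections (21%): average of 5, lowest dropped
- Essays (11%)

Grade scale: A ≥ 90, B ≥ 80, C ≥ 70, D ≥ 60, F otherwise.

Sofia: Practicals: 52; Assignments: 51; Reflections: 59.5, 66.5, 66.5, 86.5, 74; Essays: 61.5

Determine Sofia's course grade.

F

Reflections: drop 59.5 → average of remaining 4 = 293.5/4 = 73.375
Weighted total:
  Practicals 52 × 0.47 = 24.44
  Assignments 51 × 0.21 = 10.71
  Reflections 73.375 × 0.21 = 15.40875
  Essays 61.5 × 0.11 = 6.765
Sum = 57.32375
57.32375 < 60 → F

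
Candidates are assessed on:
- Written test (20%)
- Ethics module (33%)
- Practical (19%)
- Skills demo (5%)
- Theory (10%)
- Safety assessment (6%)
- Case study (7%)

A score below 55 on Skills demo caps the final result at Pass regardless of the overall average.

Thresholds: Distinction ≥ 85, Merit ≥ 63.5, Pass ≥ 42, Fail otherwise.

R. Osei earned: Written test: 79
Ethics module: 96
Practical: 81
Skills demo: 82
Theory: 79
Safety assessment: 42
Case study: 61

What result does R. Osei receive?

Skills demo score 82 ≥ 55: minimum met.
Weighted total:
  Written test 79 × 0.2 = 15.8
  Ethics module 96 × 0.33 = 31.68
  Practical 81 × 0.19 = 15.39
  Skills demo 82 × 0.05 = 4.1
  Theory 79 × 0.1 = 7.9
  Safety assessment 42 × 0.06 = 2.52
  Case study 61 × 0.07 = 4.27
Sum = 81.66
81.66 is ≥ 63.5 and < 85 → Merit

Merit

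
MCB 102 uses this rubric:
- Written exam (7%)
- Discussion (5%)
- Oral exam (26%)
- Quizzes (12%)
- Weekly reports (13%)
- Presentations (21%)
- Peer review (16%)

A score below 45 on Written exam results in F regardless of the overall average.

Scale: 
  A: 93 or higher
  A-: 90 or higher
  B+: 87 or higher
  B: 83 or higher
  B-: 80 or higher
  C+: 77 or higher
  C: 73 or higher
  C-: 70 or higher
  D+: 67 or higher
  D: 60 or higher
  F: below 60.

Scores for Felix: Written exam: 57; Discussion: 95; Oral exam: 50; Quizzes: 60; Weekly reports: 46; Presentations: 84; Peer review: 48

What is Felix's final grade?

D

Written exam score 57 ≥ 45: minimum met.
Weighted total:
  Written exam 57 × 0.07 = 3.99
  Discussion 95 × 0.05 = 4.75
  Oral exam 50 × 0.26 = 13
  Quizzes 60 × 0.12 = 7.2
  Weekly reports 46 × 0.13 = 5.98
  Presentations 84 × 0.21 = 17.64
  Peer review 48 × 0.16 = 7.68
Sum = 60.24
60.24 is ≥ 60 and < 67 → D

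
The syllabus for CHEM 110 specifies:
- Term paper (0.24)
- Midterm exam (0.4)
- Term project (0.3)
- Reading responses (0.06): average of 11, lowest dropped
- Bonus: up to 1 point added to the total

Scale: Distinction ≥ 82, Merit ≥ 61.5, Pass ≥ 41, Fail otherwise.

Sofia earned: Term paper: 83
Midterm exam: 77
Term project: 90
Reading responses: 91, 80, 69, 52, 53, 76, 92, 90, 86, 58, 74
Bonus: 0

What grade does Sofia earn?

Reading responses: drop 52 → average of remaining 10 = 769/10 = 76.9
Weighted total:
  Term paper 83 × 0.24 = 19.92
  Midterm exam 77 × 0.4 = 30.8
  Term project 90 × 0.3 = 27
  Reading responses 76.9 × 0.06 = 4.614
Sum = 82.334
Bonus: 82.334 + 0 = 82.334
82.334 ≥ 82 → Distinction

Distinction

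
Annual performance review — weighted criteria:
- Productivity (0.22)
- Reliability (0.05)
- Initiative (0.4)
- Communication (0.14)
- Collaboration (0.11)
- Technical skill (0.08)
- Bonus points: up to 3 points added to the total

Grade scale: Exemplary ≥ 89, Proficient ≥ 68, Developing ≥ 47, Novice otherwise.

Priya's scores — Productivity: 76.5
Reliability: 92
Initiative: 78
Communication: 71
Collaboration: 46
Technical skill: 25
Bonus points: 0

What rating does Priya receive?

Proficient

Weighted total:
  Productivity 76.5 × 0.22 = 16.83
  Reliability 92 × 0.05 = 4.6
  Initiative 78 × 0.4 = 31.2
  Communication 71 × 0.14 = 9.94
  Collaboration 46 × 0.11 = 5.06
  Technical skill 25 × 0.08 = 2
Sum = 69.63
Bonus points: 69.63 + 0 = 69.63
69.63 is ≥ 68 and < 89 → Proficient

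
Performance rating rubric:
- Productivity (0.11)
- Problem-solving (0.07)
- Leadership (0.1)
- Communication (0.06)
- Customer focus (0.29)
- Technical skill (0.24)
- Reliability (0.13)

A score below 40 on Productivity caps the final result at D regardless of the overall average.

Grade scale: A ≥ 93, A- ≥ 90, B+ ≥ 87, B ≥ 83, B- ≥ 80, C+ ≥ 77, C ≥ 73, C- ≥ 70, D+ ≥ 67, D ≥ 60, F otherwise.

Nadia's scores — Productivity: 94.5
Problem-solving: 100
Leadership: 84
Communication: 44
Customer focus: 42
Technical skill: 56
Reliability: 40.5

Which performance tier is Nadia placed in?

Productivity score 94.5 ≥ 40: minimum met.
Weighted total:
  Productivity 94.5 × 0.11 = 10.395
  Problem-solving 100 × 0.07 = 7
  Leadership 84 × 0.1 = 8.4
  Communication 44 × 0.06 = 2.64
  Customer focus 42 × 0.29 = 12.18
  Technical skill 56 × 0.24 = 13.44
  Reliability 40.5 × 0.13 = 5.265
Sum = 59.32
59.32 < 60 → F

F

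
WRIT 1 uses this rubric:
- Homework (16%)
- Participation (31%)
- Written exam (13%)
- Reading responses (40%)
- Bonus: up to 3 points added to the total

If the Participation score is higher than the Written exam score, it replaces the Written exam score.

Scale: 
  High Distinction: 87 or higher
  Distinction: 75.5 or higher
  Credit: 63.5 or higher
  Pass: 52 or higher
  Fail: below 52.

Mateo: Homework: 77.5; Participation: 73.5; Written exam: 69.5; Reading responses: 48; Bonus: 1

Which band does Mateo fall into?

Participation (73.5) > Written exam (69.5), so Written exam counts as 73.5.
Weighted total:
  Homework 77.5 × 0.16 = 12.4
  Participation 73.5 × 0.31 = 22.785
  Written exam 73.5 × 0.13 = 9.555
  Reading responses 48 × 0.4 = 19.2
Sum = 63.94
Bonus: 63.94 + 1 = 64.94
64.94 is ≥ 63.5 and < 75.5 → Credit

Credit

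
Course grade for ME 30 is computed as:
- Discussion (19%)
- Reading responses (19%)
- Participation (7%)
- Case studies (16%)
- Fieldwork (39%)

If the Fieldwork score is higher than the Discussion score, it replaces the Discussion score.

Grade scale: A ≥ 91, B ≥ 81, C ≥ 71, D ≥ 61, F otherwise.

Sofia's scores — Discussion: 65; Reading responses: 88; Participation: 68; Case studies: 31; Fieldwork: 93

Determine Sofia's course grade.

Fieldwork (93) > Discussion (65), so Discussion counts as 93.
Weighted total:
  Discussion 93 × 0.19 = 17.67
  Reading responses 88 × 0.19 = 16.72
  Participation 68 × 0.07 = 4.76
  Case studies 31 × 0.16 = 4.96
  Fieldwork 93 × 0.39 = 36.27
Sum = 80.38
80.38 is ≥ 71 and < 81 → C

C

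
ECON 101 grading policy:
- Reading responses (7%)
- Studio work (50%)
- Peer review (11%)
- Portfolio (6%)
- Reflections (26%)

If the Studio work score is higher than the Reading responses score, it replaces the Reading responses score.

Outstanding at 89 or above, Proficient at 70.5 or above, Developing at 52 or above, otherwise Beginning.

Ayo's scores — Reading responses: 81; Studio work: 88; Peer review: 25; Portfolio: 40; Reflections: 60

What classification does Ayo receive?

Studio work (88) > Reading responses (81), so Reading responses counts as 88.
Weighted total:
  Reading responses 88 × 0.07 = 6.16
  Studio work 88 × 0.5 = 44
  Peer review 25 × 0.11 = 2.75
  Portfolio 40 × 0.06 = 2.4
  Reflections 60 × 0.26 = 15.6
Sum = 70.91
70.91 is ≥ 70.5 and < 89 → Proficient

Proficient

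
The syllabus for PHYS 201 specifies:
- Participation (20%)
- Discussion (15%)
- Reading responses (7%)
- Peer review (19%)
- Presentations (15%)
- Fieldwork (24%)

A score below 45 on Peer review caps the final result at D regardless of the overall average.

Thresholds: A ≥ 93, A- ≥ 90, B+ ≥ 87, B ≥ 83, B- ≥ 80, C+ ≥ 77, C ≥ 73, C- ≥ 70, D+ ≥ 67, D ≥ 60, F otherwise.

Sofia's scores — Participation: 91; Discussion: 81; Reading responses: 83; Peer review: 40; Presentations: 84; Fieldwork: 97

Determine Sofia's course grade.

D

Peer review score 40 < 45: minimum not met.
Weighted total:
  Participation 91 × 0.2 = 18.2
  Discussion 81 × 0.15 = 12.15
  Reading responses 83 × 0.07 = 5.81
  Peer review 40 × 0.19 = 7.6
  Presentations 84 × 0.15 = 12.6
  Fieldwork 97 × 0.24 = 23.28
Sum = 79.64
79.64 would be C+; cap at D applies → D.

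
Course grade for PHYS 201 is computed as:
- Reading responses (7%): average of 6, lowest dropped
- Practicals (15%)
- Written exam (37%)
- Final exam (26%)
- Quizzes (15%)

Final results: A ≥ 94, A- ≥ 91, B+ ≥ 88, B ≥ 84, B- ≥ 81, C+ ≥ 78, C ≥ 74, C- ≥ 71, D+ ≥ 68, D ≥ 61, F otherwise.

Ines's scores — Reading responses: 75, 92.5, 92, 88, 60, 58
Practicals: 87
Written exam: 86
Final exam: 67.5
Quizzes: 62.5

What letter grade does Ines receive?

C

Reading responses: drop 58 → average of remaining 5 = 407.5/5 = 81.5
Weighted total:
  Reading responses 81.5 × 0.07 = 5.705
  Practicals 87 × 0.15 = 13.05
  Written exam 86 × 0.37 = 31.82
  Final exam 67.5 × 0.26 = 17.55
  Quizzes 62.5 × 0.15 = 9.375
Sum = 77.5
77.5 is ≥ 74 and < 78 → C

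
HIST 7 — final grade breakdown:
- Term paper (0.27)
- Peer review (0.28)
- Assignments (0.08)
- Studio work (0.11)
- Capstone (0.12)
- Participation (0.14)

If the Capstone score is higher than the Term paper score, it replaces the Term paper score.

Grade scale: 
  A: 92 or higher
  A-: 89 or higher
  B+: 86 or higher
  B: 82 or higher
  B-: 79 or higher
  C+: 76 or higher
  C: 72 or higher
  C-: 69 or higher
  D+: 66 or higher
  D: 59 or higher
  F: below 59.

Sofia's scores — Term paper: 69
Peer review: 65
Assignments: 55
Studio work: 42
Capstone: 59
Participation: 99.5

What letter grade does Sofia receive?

Capstone (59) ≤ Term paper (69), so Term paper stays at 69.
Weighted total:
  Term paper 69 × 0.27 = 18.63
  Peer review 65 × 0.28 = 18.2
  Assignments 55 × 0.08 = 4.4
  Studio work 42 × 0.11 = 4.62
  Capstone 59 × 0.12 = 7.08
  Participation 99.5 × 0.14 = 13.93
Sum = 66.86
66.86 is ≥ 66 and < 69 → D+

D+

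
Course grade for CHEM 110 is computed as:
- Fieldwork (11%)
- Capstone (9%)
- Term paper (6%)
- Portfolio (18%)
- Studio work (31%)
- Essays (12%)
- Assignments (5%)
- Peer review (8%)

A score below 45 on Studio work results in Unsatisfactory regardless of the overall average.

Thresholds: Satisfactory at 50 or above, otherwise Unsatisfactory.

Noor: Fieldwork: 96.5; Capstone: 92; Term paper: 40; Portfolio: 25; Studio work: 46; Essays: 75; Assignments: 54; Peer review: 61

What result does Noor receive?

Studio work score 46 ≥ 45: minimum met.
Weighted total:
  Fieldwork 96.5 × 0.11 = 10.615
  Capstone 92 × 0.09 = 8.28
  Term paper 40 × 0.06 = 2.4
  Portfolio 25 × 0.18 = 4.5
  Studio work 46 × 0.31 = 14.26
  Essays 75 × 0.12 = 9
  Assignments 54 × 0.05 = 2.7
  Peer review 61 × 0.08 = 4.88
Sum = 56.635
56.635 ≥ 50 → Satisfactory

Satisfactory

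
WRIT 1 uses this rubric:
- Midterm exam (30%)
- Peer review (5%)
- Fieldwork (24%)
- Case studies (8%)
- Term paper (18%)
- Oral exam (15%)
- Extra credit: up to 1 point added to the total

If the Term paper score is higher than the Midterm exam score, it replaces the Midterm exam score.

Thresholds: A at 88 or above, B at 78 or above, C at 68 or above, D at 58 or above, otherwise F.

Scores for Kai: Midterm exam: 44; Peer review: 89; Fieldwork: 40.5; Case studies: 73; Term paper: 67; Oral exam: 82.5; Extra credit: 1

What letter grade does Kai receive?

Term paper (67) > Midterm exam (44), so Midterm exam counts as 67.
Weighted total:
  Midterm exam 67 × 0.3 = 20.1
  Peer review 89 × 0.05 = 4.45
  Fieldwork 40.5 × 0.24 = 9.72
  Case studies 73 × 0.08 = 5.84
  Term paper 67 × 0.18 = 12.06
  Oral exam 82.5 × 0.15 = 12.375
Sum = 64.545
Extra credit: 64.545 + 1 = 65.545
65.545 is ≥ 58 and < 68 → D

D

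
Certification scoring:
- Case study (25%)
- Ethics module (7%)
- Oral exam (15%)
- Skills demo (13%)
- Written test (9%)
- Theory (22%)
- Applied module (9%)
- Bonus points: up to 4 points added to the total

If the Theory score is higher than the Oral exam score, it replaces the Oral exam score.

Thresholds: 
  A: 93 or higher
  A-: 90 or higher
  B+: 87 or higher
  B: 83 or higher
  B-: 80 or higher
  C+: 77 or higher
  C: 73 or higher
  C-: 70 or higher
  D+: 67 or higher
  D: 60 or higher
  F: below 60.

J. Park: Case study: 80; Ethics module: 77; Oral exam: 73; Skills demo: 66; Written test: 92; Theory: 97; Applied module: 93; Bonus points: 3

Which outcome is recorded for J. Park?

B+

Theory (97) > Oral exam (73), so Oral exam counts as 97.
Weighted total:
  Case study 80 × 0.25 = 20
  Ethics module 77 × 0.07 = 5.39
  Oral exam 97 × 0.15 = 14.55
  Skills demo 66 × 0.13 = 8.58
  Written test 92 × 0.09 = 8.28
  Theory 97 × 0.22 = 21.34
  Applied module 93 × 0.09 = 8.37
Sum = 86.51
Bonus points: 86.51 + 3 = 89.51
89.51 is ≥ 87 and < 90 → B+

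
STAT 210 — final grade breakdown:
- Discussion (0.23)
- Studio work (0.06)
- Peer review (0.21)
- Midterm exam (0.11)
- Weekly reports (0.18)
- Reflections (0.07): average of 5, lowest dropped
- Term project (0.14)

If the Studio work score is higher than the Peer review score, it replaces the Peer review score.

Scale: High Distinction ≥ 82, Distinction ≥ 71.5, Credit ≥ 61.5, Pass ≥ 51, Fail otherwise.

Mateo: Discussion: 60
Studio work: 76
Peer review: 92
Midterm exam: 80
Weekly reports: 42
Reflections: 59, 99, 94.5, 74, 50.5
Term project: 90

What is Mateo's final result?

Reflections: drop 50.5 → average of remaining 4 = 326.5/4 = 81.625
Studio work (76) ≤ Peer review (92), so Peer review stays at 92.
Weighted total:
  Discussion 60 × 0.23 = 13.8
  Studio work 76 × 0.06 = 4.56
  Peer review 92 × 0.21 = 19.32
  Midterm exam 80 × 0.11 = 8.8
  Weekly reports 42 × 0.18 = 7.56
  Reflections 81.625 × 0.07 = 5.71375
  Term project 90 × 0.14 = 12.6
Sum = 72.35375
72.35375 is ≥ 71.5 and < 82 → Distinction

Distinction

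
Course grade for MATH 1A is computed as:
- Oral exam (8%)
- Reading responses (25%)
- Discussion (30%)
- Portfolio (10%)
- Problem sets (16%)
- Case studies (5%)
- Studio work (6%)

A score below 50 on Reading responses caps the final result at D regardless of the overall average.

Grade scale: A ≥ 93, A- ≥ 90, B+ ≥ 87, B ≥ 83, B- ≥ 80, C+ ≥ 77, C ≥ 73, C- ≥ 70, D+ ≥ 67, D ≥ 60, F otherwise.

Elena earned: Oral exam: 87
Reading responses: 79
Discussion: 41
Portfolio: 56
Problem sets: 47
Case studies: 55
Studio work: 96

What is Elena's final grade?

Reading responses score 79 ≥ 50: minimum met.
Weighted total:
  Oral exam 87 × 0.08 = 6.96
  Reading responses 79 × 0.25 = 19.75
  Discussion 41 × 0.3 = 12.3
  Portfolio 56 × 0.1 = 5.6
  Problem sets 47 × 0.16 = 7.52
  Case studies 55 × 0.05 = 2.75
  Studio work 96 × 0.06 = 5.76
Sum = 60.64
60.64 is ≥ 60 and < 67 → D

D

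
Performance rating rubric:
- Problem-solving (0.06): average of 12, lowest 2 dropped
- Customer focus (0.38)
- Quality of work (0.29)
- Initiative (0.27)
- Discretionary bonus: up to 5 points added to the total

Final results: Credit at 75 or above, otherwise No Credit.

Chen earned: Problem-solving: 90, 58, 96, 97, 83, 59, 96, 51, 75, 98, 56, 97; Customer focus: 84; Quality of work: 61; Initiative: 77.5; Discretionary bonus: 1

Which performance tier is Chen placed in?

Credit

Problem-solving: drop 51, 56 → average of remaining 10 = 849/10 = 84.9
Weighted total:
  Problem-solving 84.9 × 0.06 = 5.094
  Customer focus 84 × 0.38 = 31.92
  Quality of work 61 × 0.29 = 17.69
  Initiative 77.5 × 0.27 = 20.925
Sum = 75.629
Discretionary bonus: 75.629 + 1 = 76.629
76.629 ≥ 75 → Credit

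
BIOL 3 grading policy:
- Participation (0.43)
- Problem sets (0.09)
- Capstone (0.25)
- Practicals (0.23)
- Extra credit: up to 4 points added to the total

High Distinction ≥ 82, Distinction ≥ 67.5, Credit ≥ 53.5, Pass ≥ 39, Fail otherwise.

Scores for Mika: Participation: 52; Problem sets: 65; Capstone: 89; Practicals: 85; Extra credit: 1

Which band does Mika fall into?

Weighted total:
  Participation 52 × 0.43 = 22.36
  Problem sets 65 × 0.09 = 5.85
  Capstone 89 × 0.25 = 22.25
  Practicals 85 × 0.23 = 19.55
Sum = 70.01
Extra credit: 70.01 + 1 = 71.01
71.01 is ≥ 67.5 and < 82 → Distinction

Distinction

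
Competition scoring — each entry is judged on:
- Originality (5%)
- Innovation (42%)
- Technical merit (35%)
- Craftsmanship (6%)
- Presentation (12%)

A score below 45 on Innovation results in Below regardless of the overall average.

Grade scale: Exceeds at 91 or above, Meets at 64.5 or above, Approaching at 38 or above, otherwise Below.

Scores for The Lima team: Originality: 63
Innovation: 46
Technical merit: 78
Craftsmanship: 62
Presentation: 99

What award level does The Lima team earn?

Innovation score 46 ≥ 45: minimum met.
Weighted total:
  Originality 63 × 0.05 = 3.15
  Innovation 46 × 0.42 = 19.32
  Technical merit 78 × 0.35 = 27.3
  Craftsmanship 62 × 0.06 = 3.72
  Presentation 99 × 0.12 = 11.88
Sum = 65.37
65.37 is ≥ 64.5 and < 91 → Meets

Meets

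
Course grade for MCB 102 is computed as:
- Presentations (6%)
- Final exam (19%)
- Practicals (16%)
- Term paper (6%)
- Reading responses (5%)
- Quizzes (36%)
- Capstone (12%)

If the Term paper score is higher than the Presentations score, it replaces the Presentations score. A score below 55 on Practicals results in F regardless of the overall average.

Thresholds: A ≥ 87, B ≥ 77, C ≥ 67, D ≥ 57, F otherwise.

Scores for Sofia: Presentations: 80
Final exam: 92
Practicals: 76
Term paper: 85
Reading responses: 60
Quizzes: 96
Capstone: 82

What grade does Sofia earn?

A

Term paper (85) > Presentations (80), so Presentations counts as 85.
Practicals score 76 ≥ 55: minimum met.
Weighted total:
  Presentations 85 × 0.06 = 5.1
  Final exam 92 × 0.19 = 17.48
  Practicals 76 × 0.16 = 12.16
  Term paper 85 × 0.06 = 5.1
  Reading responses 60 × 0.05 = 3
  Quizzes 96 × 0.36 = 34.56
  Capstone 82 × 0.12 = 9.84
Sum = 87.24
87.24 ≥ 87 → A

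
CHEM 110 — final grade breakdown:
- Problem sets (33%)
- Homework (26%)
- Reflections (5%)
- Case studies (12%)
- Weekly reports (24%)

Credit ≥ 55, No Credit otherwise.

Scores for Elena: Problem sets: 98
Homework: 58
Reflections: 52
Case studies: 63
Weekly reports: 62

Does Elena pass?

Weighted total:
  Problem sets 98 × 0.33 = 32.34
  Homework 58 × 0.26 = 15.08
  Reflections 52 × 0.05 = 2.6
  Case studies 63 × 0.12 = 7.56
  Weekly reports 62 × 0.24 = 14.88
Sum = 72.46
72.46 ≥ 55 → Credit

Credit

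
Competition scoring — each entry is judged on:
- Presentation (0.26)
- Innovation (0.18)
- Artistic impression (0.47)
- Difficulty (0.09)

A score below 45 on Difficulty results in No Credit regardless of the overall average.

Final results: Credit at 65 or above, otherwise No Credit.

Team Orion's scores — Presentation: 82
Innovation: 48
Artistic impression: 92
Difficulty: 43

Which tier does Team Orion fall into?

No Credit

Difficulty score 43 < 45: minimum not met.
Weighted total:
  Presentation 82 × 0.26 = 21.32
  Innovation 48 × 0.18 = 8.64
  Artistic impression 92 × 0.47 = 43.24
  Difficulty 43 × 0.09 = 3.87
Sum = 77.07
Because the Difficulty minimum was not met, the result is No Credit.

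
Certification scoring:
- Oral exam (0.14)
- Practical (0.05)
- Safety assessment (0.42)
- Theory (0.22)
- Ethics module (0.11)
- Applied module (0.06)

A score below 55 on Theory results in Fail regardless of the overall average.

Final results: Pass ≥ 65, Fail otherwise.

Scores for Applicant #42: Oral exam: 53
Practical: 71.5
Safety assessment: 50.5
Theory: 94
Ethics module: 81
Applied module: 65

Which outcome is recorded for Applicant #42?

Pass

Theory score 94 ≥ 55: minimum met.
Weighted total:
  Oral exam 53 × 0.14 = 7.42
  Practical 71.5 × 0.05 = 3.575
  Safety assessment 50.5 × 0.42 = 21.21
  Theory 94 × 0.22 = 20.68
  Ethics module 81 × 0.11 = 8.91
  Applied module 65 × 0.06 = 3.9
Sum = 65.695
65.695 ≥ 65 → Pass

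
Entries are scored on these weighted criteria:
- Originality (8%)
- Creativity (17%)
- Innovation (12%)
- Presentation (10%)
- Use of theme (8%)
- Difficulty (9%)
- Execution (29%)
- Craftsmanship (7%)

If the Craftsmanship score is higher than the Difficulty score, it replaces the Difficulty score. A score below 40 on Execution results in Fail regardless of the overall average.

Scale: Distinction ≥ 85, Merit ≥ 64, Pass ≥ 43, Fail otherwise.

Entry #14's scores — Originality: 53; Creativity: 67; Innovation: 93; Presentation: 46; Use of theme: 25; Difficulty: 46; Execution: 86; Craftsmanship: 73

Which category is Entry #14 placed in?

Merit

Craftsmanship (73) > Difficulty (46), so Difficulty counts as 73.
Execution score 86 ≥ 40: minimum met.
Weighted total:
  Originality 53 × 0.08 = 4.24
  Creativity 67 × 0.17 = 11.39
  Innovation 93 × 0.12 = 11.16
  Presentation 46 × 0.1 = 4.6
  Use of theme 25 × 0.08 = 2
  Difficulty 73 × 0.09 = 6.57
  Execution 86 × 0.29 = 24.94
  Craftsmanship 73 × 0.07 = 5.11
Sum = 70.01
70.01 is ≥ 64 and < 85 → Merit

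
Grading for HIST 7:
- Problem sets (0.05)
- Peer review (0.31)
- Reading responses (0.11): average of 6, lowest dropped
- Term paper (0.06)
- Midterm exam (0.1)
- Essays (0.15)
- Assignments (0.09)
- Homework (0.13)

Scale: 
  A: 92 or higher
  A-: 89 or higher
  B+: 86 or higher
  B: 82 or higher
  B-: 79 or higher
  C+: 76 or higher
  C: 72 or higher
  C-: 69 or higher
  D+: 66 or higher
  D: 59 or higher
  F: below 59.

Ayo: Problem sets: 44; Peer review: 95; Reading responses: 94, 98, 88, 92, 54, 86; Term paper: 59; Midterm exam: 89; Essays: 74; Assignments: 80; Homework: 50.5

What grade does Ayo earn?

B-

Reading responses: drop 54 → average of remaining 5 = 458/5 = 91.6
Weighted total:
  Problem sets 44 × 0.05 = 2.2
  Peer review 95 × 0.31 = 29.45
  Reading responses 91.6 × 0.11 = 10.076
  Term paper 59 × 0.06 = 3.54
  Midterm exam 89 × 0.1 = 8.9
  Essays 74 × 0.15 = 11.1
  Assignments 80 × 0.09 = 7.2
  Homework 50.5 × 0.13 = 6.565
Sum = 79.031
79.031 is ≥ 79 and < 82 → B-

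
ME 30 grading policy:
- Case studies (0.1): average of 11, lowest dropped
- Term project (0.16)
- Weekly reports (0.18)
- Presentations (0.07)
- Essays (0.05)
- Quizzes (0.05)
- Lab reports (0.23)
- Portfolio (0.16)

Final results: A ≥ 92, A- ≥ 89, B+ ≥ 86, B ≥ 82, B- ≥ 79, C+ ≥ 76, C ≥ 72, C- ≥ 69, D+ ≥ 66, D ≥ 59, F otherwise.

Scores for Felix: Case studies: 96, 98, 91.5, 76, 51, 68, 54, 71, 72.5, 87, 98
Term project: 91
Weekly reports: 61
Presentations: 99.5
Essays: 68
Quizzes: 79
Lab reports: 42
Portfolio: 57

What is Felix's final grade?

Case studies: drop 51 → average of remaining 10 = 812/10 = 81.2
Weighted total:
  Case studies 81.2 × 0.1 = 8.12
  Term project 91 × 0.16 = 14.56
  Weekly reports 61 × 0.18 = 10.98
  Presentations 99.5 × 0.07 = 6.965
  Essays 68 × 0.05 = 3.4
  Quizzes 79 × 0.05 = 3.95
  Lab reports 42 × 0.23 = 9.66
  Portfolio 57 × 0.16 = 9.12
Sum = 66.755
66.755 is ≥ 66 and < 69 → D+

D+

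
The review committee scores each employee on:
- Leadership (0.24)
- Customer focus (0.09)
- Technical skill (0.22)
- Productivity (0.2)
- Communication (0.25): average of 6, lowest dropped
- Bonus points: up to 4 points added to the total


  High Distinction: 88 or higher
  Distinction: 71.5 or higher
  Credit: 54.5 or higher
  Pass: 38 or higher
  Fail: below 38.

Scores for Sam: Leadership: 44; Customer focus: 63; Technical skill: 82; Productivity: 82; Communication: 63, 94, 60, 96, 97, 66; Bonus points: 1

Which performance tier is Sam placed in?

Communication: drop 60 → average of remaining 5 = 416/5 = 83.2
Weighted total:
  Leadership 44 × 0.24 = 10.56
  Customer focus 63 × 0.09 = 5.67
  Technical skill 82 × 0.22 = 18.04
  Productivity 82 × 0.2 = 16.4
  Communication 83.2 × 0.25 = 20.8
Sum = 71.47
Bonus points: 71.47 + 1 = 72.47
72.47 is ≥ 71.5 and < 88 → Distinction

Distinction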